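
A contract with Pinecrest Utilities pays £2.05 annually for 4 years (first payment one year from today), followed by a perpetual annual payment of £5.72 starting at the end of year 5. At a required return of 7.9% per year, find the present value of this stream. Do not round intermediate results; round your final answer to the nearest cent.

PV of 4-year annuity: £2.05 × [1 − (1+0.079)^−4] / 0.079 = 6.80500
Perpetuity value at year 4: £5.72 / 0.079 = 72.40506
PV of perpetuity: 72.40506 / (1+0.079)^4 = 53.41745
Total PV = 6.80500 + 53.41745 = 60.22245

£60.22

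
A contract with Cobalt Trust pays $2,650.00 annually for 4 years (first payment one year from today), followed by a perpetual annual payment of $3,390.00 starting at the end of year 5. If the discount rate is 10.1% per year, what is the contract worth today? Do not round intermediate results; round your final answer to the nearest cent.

$31223.72

PV of 4-year annuity: $2,650.00 × [1 − (1+0.101)^−4] / 0.101 = 8381.99186
Perpetuity value at year 4: $3,390.00 / 0.101 = 33564.35644
PV of perpetuity: 33564.35644 / (1+0.101)^4 = 22841.73289
Total PV = 8381.99186 + 22841.73289 = 31223.72475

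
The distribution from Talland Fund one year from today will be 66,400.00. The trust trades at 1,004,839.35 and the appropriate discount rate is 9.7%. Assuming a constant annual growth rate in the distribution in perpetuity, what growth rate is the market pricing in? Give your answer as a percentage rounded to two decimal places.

3.09%

P = D₁/(r−g) ⇒ g = r − D₁/P = 0.097 − 66,400.00/1,004,839.35 = 0.030920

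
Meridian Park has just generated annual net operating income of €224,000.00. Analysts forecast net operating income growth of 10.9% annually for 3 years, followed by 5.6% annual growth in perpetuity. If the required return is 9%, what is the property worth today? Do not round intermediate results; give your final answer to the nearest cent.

€8023071.67

D_1 = 248416.00000
D_2 = 275493.34400
D_3 = 305522.11850
Terminal value at year 3: TV = D_3×(1+g_2)/(r−g_2) = 322631.35713/0.034 = 9489157.56270
P_0 = D_1/(1+r)^1 + D_2/(1+r)^2 + D_3/(1+r)^3 + TV/(1+r)^3
    = 227904.58716 + 231877.23592 + 235919.13270 + 7327370.70961 = 8023071.66539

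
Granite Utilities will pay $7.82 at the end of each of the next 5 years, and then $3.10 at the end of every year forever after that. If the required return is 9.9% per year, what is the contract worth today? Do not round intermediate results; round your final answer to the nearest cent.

PV of 5-year annuity: $7.82 × [1 − (1+0.099)^−5] / 0.099 = 29.71984
Perpetuity value at year 5: $3.10 / 0.099 = 31.31313
PV of perpetuity: 31.31313 / (1+0.099)^5 = 19.53161
Total PV = 29.71984 + 19.53161 = 49.25145

$49.25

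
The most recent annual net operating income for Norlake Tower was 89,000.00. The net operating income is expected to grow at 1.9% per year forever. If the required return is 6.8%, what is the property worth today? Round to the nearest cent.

1850836.73

D₁ = D₀ × (1 + g) = 89,000.00 × 1.019 = 90,691.0000
Growing perpetuity: P = D₁ / (r − g) = 90,691.0000 / (0.068 − 0.019) = 1,850,836.73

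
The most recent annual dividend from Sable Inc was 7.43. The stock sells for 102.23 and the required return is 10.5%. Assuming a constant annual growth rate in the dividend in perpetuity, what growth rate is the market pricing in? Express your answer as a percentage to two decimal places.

P = D₀(1+g)/(r−g) ⇒ P(r−g) = D₀(1+g) ⇒ g(P+D₀) = P·r − D₀
g = (P·r − D₀)/(P + D₀) = (102.23×0.105 − 7.43) / (102.23 + 7.43) = 0.030131

3.01%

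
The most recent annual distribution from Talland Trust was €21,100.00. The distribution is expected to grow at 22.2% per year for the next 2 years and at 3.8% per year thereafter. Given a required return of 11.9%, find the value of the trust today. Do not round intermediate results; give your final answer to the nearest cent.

€370666.19

D_1 = 25784.20000
D_2 = 31508.29240
Terminal value at year 2: TV = D_2×(1+g_2)/(r−g_2) = 32705.60751/0.081 = 403772.93224
P_0 = D_1/(1+r)^1 + D_2/(1+r)^2 + TV/(1+r)^2
    = 23042.18052 + 25163.13190 + 322460.87543 = 370666.18784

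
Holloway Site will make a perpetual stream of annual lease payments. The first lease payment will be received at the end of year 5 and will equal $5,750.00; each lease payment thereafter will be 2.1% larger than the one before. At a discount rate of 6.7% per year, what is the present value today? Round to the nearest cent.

$96438.92

Value at end of year 4: C₁ / (r − g) = $5,750.00 / (0.067 − 0.021) = $125,000.0000
Discount to today: PV = $125,000.0000 / (1 + 0.067)^4 = $125,000.0000 / 1.296157 = $96,438.92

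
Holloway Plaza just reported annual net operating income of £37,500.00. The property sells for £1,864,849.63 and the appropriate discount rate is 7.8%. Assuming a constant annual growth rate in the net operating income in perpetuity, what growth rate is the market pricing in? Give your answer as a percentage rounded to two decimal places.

P = D₀(1+g)/(r−g) ⇒ P(r−g) = D₀(1+g) ⇒ g(P+D₀) = P·r − D₀
g = (P·r − D₀)/(P + D₀) = (£1,864,849.63×0.078 − £37,500.00) / (£1,864,849.63 + £37,500.00) = 0.056750

5.67%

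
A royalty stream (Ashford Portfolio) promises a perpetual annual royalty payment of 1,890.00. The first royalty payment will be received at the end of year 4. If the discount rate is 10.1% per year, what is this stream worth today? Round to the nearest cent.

14020.98

Value at end of year 3: C / r = 1,890.00 / 0.101 = 18,712.8713
Discount to today: PV = 18,712.8713 / (1 + 0.101)^3 = 18,712.8713 / 1.334633 = 14,020.98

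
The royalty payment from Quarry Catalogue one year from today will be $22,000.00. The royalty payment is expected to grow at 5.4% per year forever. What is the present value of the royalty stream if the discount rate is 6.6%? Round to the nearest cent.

Growing perpetuity: P = D₁ / (r − g) = $22,000.0000 / (0.066 − 0.054) = $1,833,333.33

$1833333.33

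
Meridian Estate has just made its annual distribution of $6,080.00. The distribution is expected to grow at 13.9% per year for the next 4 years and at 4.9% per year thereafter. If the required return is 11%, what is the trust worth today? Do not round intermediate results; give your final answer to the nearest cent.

$141868.87

D_1 = 6925.12000
D_2 = 7887.71168
D_3 = 8984.10360
D_4 = 10232.89400
Terminal value at year 4: TV = D_4×(1+g_2)/(r−g_2) = 10734.30581/0.061 = 175972.22640
P_0 = D_1/(1+r)^1 + D_2/(1+r)^2 + D_3/(1+r)^3 + D_4/(1+r)^4 + TV/(1+r)^4
    = 6238.84685 + 6401.84375 + 6569.09912 + 6740.72424 + 115918.35612 = 141868.87007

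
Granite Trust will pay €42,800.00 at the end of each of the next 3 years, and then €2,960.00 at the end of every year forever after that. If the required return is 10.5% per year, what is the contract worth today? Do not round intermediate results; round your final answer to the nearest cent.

€126400.99

PV of 3-year annuity: €42,800.00 × [1 − (1+0.105)^−3] / 0.105 = 105507.28419
Perpetuity value at year 3: €2,960.00 / 0.105 = 28190.47619
PV of perpetuity: 28190.47619 / (1+0.105)^3 = 20893.71074
Total PV = 105507.28419 + 20893.71074 = 126400.99493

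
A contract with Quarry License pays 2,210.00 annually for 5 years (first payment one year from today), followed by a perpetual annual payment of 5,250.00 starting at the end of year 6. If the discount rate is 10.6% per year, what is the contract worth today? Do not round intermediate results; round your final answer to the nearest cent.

38178.80

PV of 5-year annuity: 2,210.00 × [1 − (1+0.106)^−5] / 0.106 = 8250.79061
Perpetuity value at year 5: 5,250.00 / 0.106 = 49528.30189
PV of perpetuity: 49528.30189 / (1+0.106)^5 = 29928.00745
Total PV = 8250.79061 + 29928.00745 = 38178.79806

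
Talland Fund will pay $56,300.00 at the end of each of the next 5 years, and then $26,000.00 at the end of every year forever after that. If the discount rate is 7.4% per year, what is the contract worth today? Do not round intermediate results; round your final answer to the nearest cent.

PV of 5-year annuity: $56,300.00 × [1 − (1+0.074)^−5] / 0.074 = 228389.69862
Perpetuity value at year 5: $26,000.00 / 0.074 = 351351.35135
PV of perpetuity: 351351.35135 / (1+0.074)^5 = 245878.31114
Total PV = 228389.69862 + 245878.31114 = 474268.00976

$474268.01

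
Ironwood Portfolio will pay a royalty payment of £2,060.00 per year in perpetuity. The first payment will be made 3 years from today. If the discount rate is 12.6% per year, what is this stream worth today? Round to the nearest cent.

Value at end of year 2: C / r = £2,060.00 / 0.126 = £16,349.2063
Discount to today: PV = £16,349.2063 / (1 + 0.126)^2 = £16,349.2063 / 1.267876 = £12,894.96

£12894.96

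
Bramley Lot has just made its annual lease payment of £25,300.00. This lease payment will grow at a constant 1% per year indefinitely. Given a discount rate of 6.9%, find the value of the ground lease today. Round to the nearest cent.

D₁ = D₀ × (1 + g) = £25,300.00 × 1.01 = £25,553.0000
Growing perpetuity: P = D₁ / (r − g) = £25,553.0000 / (0.069 − 0.01) = £433,101.69

£433101.69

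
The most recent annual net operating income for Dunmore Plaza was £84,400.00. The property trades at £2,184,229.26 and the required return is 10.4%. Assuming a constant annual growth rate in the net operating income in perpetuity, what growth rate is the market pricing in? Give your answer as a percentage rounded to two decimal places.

P = D₀(1+g)/(r−g) ⇒ P(r−g) = D₀(1+g) ⇒ g(P+D₀) = P·r − D₀
g = (P·r − D₀)/(P + D₀) = (£2,184,229.26×0.104 − £84,400.00) / (£2,184,229.26 + £84,400.00) = 0.062928

6.29%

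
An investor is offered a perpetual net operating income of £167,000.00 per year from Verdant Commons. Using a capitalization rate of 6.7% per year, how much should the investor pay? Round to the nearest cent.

Level perpetuity: PV = C / r = £167,000.00 / 0.067 = £2,492,537.31

£2492537.31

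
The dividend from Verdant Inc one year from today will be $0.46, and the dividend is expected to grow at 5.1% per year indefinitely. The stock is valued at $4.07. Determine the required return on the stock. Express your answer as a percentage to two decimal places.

P = D₁/(r − g) ⇒ r = D₁/P + g = $0.4600/$4.07 + 0.051 = 0.113022 + 0.051 = 0.164022

16.40%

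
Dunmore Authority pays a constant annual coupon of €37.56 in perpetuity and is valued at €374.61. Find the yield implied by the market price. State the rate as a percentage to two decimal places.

10.03%

P = C/r ⇒ r = C/P = €37.56/€374.61 = 0.100264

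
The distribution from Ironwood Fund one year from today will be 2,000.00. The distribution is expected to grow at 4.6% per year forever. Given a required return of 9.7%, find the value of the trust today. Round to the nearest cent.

39215.69

Growing perpetuity: P = D₁ / (r − g) = 2,000.0000 / (0.097 − 0.046) = 39,215.69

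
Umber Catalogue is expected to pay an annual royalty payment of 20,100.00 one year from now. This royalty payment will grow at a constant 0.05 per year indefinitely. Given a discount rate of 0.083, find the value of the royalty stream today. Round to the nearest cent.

609090.91

Growing perpetuity: P = D₁ / (r − g) = 20,100.0000 / (0.083 − 0.05) = 609,090.91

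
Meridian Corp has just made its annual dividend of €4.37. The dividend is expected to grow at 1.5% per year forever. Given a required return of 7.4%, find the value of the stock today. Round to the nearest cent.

D₁ = D₀ × (1 + g) = €4.37 × 1.015 = €4.4356
Growing perpetuity: P = D₁ / (r − g) = €4.4356 / (0.074 − 0.015) = €75.18

€75.18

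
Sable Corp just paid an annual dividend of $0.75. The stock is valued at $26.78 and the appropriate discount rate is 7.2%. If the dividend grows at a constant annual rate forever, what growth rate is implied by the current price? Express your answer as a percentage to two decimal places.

P = D₀(1+g)/(r−g) ⇒ P(r−g) = D₀(1+g) ⇒ g(P+D₀) = P·r − D₀
g = (P·r − D₀)/(P + D₀) = ($26.78×0.072 − $0.75) / ($26.78 + $0.75) = 0.042795

4.28%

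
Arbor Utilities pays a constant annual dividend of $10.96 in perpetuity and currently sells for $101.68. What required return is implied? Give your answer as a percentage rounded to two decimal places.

10.78%

P = C/r ⇒ r = C/P = $10.96/$101.68 = 0.107789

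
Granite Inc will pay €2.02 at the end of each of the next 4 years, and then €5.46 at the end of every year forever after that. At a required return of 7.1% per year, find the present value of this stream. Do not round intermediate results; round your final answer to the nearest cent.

€65.28

PV of 4-year annuity: €2.02 × [1 − (1+0.071)^−4] / 0.071 = 6.82675
Perpetuity value at year 4: €5.46 / 0.071 = 76.90141
PV of perpetuity: 76.90141 / (1+0.071)^4 = 58.44891
Total PV = 6.82675 + 58.44891 = 65.27566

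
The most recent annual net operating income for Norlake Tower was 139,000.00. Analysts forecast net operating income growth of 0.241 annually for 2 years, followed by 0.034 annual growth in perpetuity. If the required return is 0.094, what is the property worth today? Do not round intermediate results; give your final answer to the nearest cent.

3418970.12

D_1 = 172499.00000
D_2 = 214071.25900
Terminal value at year 2: TV = D_2×(1+g_2)/(r−g_2) = 221349.68181/0.06 = 3689161.36343
P_0 = D_1/(1+r)^1 + D_2/(1+r)^2 + TV/(1+r)^2
    = 157677.33090 + 178864.32143 + 3082428.47260 = 3418970.12492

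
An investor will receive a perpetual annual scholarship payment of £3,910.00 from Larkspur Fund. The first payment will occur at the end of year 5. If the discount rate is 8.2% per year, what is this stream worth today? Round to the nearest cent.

Value at end of year 4: C / r = £3,910.00 / 0.082 = £47,682.9268
Discount to today: PV = £47,682.9268 / (1 + 0.082)^4 = £47,682.9268 / 1.370595 = £34,789.95

£34789.95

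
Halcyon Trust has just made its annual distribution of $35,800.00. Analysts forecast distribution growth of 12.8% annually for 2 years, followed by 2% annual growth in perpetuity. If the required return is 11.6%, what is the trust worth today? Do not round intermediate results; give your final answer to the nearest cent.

$461358.06

D_1 = 40382.40000
D_2 = 45551.34720
Terminal value at year 2: TV = D_2×(1+g_2)/(r−g_2) = 46462.37414/0.096 = 483983.06400
P_0 = D_1/(1+r)^1 + D_2/(1+r)^2 + TV/(1+r)^2
    = 36184.94624 + 36574.03168 + 388599.08660 = 461358.06452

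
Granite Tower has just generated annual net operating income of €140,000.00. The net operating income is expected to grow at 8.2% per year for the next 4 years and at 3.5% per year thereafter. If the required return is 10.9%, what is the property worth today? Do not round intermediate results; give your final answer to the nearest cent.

€2301004.27

D_1 = 151480.00000
D_2 = 163901.36000
D_3 = 177341.27152
D_4 = 191883.25578
Terminal value at year 4: TV = D_4×(1+g_2)/(r−g_2) = 198599.16974/0.074 = 2683772.56401
P_0 = D_1/(1+r)^1 + D_2/(1+r)^2 + D_3/(1+r)^3 + D_4/(1+r)^4 + TV/(1+r)^4
    = 136591.52390 + 133266.03143 + 130021.50226 + 126855.96523 + 1774269.24348 = 2301004.26630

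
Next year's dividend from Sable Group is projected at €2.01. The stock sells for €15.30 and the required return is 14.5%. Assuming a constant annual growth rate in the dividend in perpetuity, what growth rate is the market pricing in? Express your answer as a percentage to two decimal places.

P = D₁/(r−g) ⇒ g = r − D₁/P = 0.145 − €2.01/€15.30 = 0.013627

1.36%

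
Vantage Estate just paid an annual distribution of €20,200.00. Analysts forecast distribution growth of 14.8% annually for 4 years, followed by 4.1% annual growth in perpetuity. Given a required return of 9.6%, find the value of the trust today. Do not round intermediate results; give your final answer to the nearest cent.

D_1 = 23189.60000
D_2 = 26621.66080
D_3 = 30561.66660
D_4 = 35084.79325
Terminal value at year 4: TV = D_4×(1+g_2)/(r−g_2) = 36523.26978/0.055 = 664059.45052
P_0 = D_1/(1+r)^1 + D_2/(1+r)^2 + D_3/(1+r)^3 + D_4/(1+r)^4 + TV/(1+r)^4
    = 21158.39416 + 22162.25958 + 23213.75364 + 24315.13612 + 460219.21268 = 551068.75618

€551068.76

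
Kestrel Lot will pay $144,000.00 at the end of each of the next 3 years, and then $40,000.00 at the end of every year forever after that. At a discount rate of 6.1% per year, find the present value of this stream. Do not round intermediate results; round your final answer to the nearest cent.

PV of 3-year annuity: $144,000.00 × [1 − (1+0.061)^−3] / 0.061 = 384202.67358
Perpetuity value at year 3: $40,000.00 / 0.061 = 655737.70492
PV of perpetuity: 655737.70492 / (1+0.061)^3 = 549014.74003
Total PV = 384202.67358 + 549014.74003 = 933217.41362

$933217.41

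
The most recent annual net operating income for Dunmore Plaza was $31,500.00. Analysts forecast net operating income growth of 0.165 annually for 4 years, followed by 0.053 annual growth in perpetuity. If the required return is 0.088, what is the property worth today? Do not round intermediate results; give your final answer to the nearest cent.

$1395758.17

D_1 = 36697.50000
D_2 = 42752.58750
D_3 = 49806.76444
D_4 = 58024.88057
Terminal value at year 4: TV = D_4×(1+g_2)/(r−g_2) = 61100.19924/0.035 = 1745719.97828
P_0 = D_1/(1+r)^1 + D_2/(1+r)^2 + D_3/(1+r)^3 + D_4/(1+r)^4 + TV/(1+r)^4
    = 33729.31985 + 36116.41326 + 38672.44619 + 41409.37482 + 1245830.61964 = 1395758.17376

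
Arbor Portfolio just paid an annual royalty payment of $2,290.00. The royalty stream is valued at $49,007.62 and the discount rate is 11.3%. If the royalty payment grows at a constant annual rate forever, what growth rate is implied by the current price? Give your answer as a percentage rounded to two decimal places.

P = D₀(1+g)/(r−g) ⇒ P(r−g) = D₀(1+g) ⇒ g(P+D₀) = P·r − D₀
g = (P·r − D₀)/(P + D₀) = ($49,007.62×0.113 − $2,290.00) / ($49,007.62 + $2,290.00) = 0.063314

6.33%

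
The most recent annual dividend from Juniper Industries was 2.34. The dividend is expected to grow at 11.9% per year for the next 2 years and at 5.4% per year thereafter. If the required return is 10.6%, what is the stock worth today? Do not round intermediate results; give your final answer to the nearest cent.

D_1 = 2.61846
D_2 = 2.93006
Terminal value at year 2: TV = D_2×(1+g_2)/(r−g_2) = 3.08828/0.052 = 59.39000
P_0 = D_1/(1+r)^1 + D_2/(1+r)^2 + TV/(1+r)^2
    = 2.36750 + 2.39533 + 48.55154 = 53.31438

53.31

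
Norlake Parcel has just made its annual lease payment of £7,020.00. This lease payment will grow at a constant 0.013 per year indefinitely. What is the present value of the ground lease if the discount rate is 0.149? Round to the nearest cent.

D₁ = D₀ × (1 + g) = £7,020.00 × 1.013 = £7,111.2600
Growing perpetuity: P = D₁ / (r − g) = £7,111.2600 / (0.149 − 0.013) = £52,288.68

£52288.68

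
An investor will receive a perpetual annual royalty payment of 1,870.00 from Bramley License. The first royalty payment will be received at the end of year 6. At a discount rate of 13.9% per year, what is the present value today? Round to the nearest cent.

Value at end of year 5: C / r = 1,870.00 / 0.139 = 13,453.2374
Discount to today: PV = 13,453.2374 / (1 + 0.139)^5 = 13,453.2374 / 1.916985 = 7,017.92

7017.92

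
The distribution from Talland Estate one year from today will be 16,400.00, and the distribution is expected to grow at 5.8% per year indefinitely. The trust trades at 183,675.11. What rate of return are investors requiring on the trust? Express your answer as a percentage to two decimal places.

14.73%

P = D₁/(r − g) ⇒ r = D₁/P + g = 16,400.0000/183,675.11 + 0.058 = 0.089288 + 0.058 = 0.147288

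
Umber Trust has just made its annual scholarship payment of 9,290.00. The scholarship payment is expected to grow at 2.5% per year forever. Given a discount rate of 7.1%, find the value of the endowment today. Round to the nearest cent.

207005.43

D₁ = D₀ × (1 + g) = 9,290.00 × 1.025 = 9,522.2500
Growing perpetuity: P = D₁ / (r − g) = 9,522.2500 / (0.071 − 0.025) = 207,005.43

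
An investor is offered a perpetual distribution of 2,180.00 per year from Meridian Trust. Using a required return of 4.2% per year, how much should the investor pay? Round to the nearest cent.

51904.76

Level perpetuity: PV = C / r = 2,180.00 / 0.042 = 51,904.76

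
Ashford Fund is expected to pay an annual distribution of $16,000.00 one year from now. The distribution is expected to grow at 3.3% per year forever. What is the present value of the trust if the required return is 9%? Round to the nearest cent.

$280701.75

Growing perpetuity: P = D₁ / (r − g) = $16,000.0000 / (0.09 − 0.033) = $280,701.75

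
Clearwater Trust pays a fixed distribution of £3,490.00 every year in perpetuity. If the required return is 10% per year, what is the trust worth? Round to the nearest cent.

Level perpetuity: PV = C / r = £3,490.00 / 0.1 = £34,900.00

£34900.00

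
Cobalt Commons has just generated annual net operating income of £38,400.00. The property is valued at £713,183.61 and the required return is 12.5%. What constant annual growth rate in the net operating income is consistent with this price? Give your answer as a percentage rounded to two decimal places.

6.75%

P = D₀(1+g)/(r−g) ⇒ P(r−g) = D₀(1+g) ⇒ g(P+D₀) = P·r − D₀
g = (P·r − D₀)/(P + D₀) = (£713,183.61×0.125 − £38,400.00) / (£713,183.61 + £38,400.00) = 0.067521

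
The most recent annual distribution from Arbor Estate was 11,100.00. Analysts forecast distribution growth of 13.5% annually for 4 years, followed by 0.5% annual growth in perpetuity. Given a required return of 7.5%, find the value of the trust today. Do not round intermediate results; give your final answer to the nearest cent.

248985.27

D_1 = 12598.50000
D_2 = 14299.29750
D_3 = 16229.70266
D_4 = 18420.71252
Terminal value at year 4: TV = D_4×(1+g_2)/(r−g_2) = 18512.81608/0.07 = 264468.80121
P_0 = D_1/(1+r)^1 + D_2/(1+r)^2 + D_3/(1+r)^3 + D_4/(1+r)^4 + TV/(1+r)^4
    = 11719.53488 + 12373.64846 + 13064.27070 + 13793.43930 + 198034.37845 = 248985.27179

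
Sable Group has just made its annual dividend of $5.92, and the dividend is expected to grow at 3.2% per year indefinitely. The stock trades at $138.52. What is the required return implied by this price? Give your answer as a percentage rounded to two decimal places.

7.61%

D₁ = $5.92 × 1.032 = $6.1094
P = D₁/(r − g) ⇒ r = D₁/P + g = $6.1094/$138.52 + 0.032 = 0.044105 + 0.032 = 0.076105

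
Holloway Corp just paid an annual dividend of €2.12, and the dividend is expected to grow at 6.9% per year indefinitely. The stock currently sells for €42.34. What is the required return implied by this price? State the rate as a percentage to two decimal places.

12.25%

D₁ = €2.12 × 1.069 = €2.2663
P = D₁/(r − g) ⇒ r = D₁/P + g = €2.2663/€42.34 + 0.069 = 0.053526 + 0.069 = 0.122526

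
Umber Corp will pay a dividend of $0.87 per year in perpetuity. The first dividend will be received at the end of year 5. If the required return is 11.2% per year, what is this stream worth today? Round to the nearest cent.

Value at end of year 4: C / r = $0.87 / 0.112 = $7.7679
Discount to today: PV = $7.7679 / (1 + 0.112)^4 = $7.7679 / 1.529041 = $5.08

$5.08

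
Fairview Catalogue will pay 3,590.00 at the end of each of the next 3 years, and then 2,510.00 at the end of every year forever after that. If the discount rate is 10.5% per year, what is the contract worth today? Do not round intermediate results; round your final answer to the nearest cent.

26567.10

PV of 3-year annuity: 3,590.00 × [1 − (1+0.105)^−3] / 0.105 = 8849.79323
Perpetuity value at year 3: 2,510.00 / 0.105 = 23904.76190
PV of perpetuity: 23904.76190 / (1+0.105)^3 = 17717.30201
Total PV = 8849.79323 + 17717.30201 = 26567.09524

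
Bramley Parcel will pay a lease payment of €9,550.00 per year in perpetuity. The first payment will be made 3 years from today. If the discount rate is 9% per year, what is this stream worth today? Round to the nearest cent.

Value at end of year 2: C / r = €9,550.00 / 0.09 = €106,111.1111
Discount to today: PV = €106,111.1111 / (1 + 0.09)^2 = €106,111.1111 / 1.188100 = €89,311.60

€89311.60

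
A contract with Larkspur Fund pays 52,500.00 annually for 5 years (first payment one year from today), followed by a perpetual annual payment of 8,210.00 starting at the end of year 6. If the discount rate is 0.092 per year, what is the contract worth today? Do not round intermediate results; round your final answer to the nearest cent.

PV of 5-year annuity: 52,500.00 × [1 − (1+0.092)^−5] / 0.092 = 203151.37781
Perpetuity value at year 5: 8,210.00 / 0.092 = 89239.13043
PV of perpetuity: 89239.13043 / (1+0.092)^5 = 57470.12450
Total PV = 203151.37781 + 57470.12450 = 260621.50231

260621.50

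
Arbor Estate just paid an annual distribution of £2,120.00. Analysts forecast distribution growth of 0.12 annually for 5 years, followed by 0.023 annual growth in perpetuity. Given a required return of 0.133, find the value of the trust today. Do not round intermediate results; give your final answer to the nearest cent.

D_1 = 2374.40000
D_2 = 2659.32800
D_3 = 2978.44736
D_4 = 3335.86104
D_5 = 3736.16437
Terminal value at year 5: TV = D_5×(1+g_2)/(r−g_2) = 3822.09615/0.11 = 34746.32863
P_0 = D_1/(1+r)^1 + D_2/(1+r)^2 + D_3/(1+r)^3 + D_4/(1+r)^4 + D_5/(1+r)^5 + TV/(1+r)^5
    = 2095.67520 + 2071.62950 + 2047.85970 + 2024.36263 + 2001.13517 + 18610.55709 = 28851.21929

£28851.22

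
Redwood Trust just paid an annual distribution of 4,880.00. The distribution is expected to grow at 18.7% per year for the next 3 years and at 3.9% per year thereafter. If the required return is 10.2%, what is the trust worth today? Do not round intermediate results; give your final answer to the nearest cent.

117594.63

D_1 = 5792.56000
D_2 = 6875.76872
D_3 = 8161.53747
Terminal value at year 3: TV = D_3×(1+g_2)/(r−g_2) = 8479.83743/0.063 = 134600.59416
P_0 = D_1/(1+r)^1 + D_2/(1+r)^2 + D_3/(1+r)^3 + TV/(1+r)^3
    = 5256.40653 + 5661.84624 + 6098.55852 + 100577.81427 = 117594.62556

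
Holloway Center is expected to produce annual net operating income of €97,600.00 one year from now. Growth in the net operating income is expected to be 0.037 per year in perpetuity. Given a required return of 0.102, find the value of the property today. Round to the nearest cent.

€1501538.46

Growing perpetuity: P = D₁ / (r − g) = €97,600.0000 / (0.102 − 0.037) = €1,501,538.46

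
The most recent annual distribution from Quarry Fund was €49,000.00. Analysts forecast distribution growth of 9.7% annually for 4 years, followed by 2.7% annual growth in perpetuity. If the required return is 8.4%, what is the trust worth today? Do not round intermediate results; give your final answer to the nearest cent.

D_1 = 53753.00000
D_2 = 58967.04100
D_3 = 64686.84398
D_4 = 70961.46784
Terminal value at year 4: TV = D_4×(1+g_2)/(r−g_2) = 72877.42747/0.057 = 1278551.35920
P_0 = D_1/(1+r)^1 + D_2/(1+r)^2 + D_3/(1+r)^3 + D_4/(1+r)^4 + TV/(1+r)^4
    = 49587.63838 + 50182.32408 + 50784.14162 + 51393.17652 + 925978.81212 = 1127926.09272

€1127926.09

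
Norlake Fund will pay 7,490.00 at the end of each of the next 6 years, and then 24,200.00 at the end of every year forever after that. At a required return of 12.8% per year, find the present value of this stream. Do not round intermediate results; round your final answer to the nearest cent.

PV of 6-year annuity: 7,490.00 × [1 − (1+0.128)^−6] / 0.128 = 30109.15619
Perpetuity value at year 6: 24,200.00 / 0.128 = 189062.50000
PV of perpetuity: 189062.50000 / (1+0.128)^6 = 91780.58013
Total PV = 30109.15619 + 91780.58013 = 121889.73632

121889.74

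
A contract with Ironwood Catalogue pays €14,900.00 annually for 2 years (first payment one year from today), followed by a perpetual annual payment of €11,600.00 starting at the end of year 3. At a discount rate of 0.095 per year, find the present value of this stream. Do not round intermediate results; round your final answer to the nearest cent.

PV of 2-year annuity: €14,900.00 × [1 − (1+0.095)^−2] / 0.095 = 26034.06935
Perpetuity value at year 2: €11,600.00 / 0.095 = 122105.26316
PV of perpetuity: 122105.26316 / (1+0.095)^2 = 101837.12863
Total PV = 26034.06935 + 101837.12863 = 127871.19798

€127871.20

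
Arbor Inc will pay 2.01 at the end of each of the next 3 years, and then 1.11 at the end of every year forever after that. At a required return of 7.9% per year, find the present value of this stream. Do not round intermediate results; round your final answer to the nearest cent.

PV of 3-year annuity: 2.01 × [1 − (1+0.079)^−3] / 0.079 = 5.18933
Perpetuity value at year 3: 1.11 / 0.079 = 14.05063
PV of perpetuity: 14.05063 / (1+0.079)^3 = 11.18489
Total PV = 5.18933 + 11.18489 = 16.37421

16.37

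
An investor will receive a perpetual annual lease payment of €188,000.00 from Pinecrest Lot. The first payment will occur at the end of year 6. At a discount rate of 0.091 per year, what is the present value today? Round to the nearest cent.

€1336573.06

Value at end of year 5: C / r = €188,000.00 / 0.091 = €2,065,934.0659
Discount to today: PV = €2,065,934.0659 / (1 + 0.091)^5 = €2,065,934.0659 / 1.545695 = €1,336,573.06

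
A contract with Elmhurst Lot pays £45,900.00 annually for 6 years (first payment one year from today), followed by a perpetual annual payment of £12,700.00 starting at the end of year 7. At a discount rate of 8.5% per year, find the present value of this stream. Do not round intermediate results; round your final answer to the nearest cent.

£300590.86

PV of 6-year annuity: £45,900.00 × [1 − (1+0.085)^−6] / 0.085 = 209009.65108
Perpetuity value at year 6: £12,700.00 / 0.085 = 149411.76471
PV of perpetuity: 149411.76471 / (1+0.085)^6 = 91581.20765
Total PV = 209009.65108 + 91581.20765 = 300590.85873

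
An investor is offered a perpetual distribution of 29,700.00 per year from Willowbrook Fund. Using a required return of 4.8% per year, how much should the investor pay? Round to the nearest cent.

Level perpetuity: PV = C / r = 29,700.00 / 0.048 = 618,750.00

618750.00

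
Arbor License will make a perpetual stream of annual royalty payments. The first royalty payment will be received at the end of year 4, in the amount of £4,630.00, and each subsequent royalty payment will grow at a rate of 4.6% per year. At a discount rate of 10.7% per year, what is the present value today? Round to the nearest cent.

Value at end of year 3: C₁ / (r − g) = £4,630.00 / (0.107 − 0.046) = £75,901.6393
Discount to today: PV = £75,901.6393 / (1 + 0.107)^3 = £75,901.6393 / 1.356572 = £55,951.06

£55951.06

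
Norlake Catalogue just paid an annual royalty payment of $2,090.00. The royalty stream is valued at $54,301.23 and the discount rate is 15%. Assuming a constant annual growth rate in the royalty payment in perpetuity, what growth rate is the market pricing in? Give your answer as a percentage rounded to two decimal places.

10.74%

P = D₀(1+g)/(r−g) ⇒ P(r−g) = D₀(1+g) ⇒ g(P+D₀) = P·r − D₀
g = (P·r − D₀)/(P + D₀) = ($54,301.23×0.15 − $2,090.00) / ($54,301.23 + $2,090.00) = 0.107378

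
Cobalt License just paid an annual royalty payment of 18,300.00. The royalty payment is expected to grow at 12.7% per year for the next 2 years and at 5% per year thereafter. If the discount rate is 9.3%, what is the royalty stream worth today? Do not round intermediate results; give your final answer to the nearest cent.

D_1 = 20624.10000
D_2 = 23243.36070
Terminal value at year 2: TV = D_2×(1+g_2)/(r−g_2) = 24405.52873/0.043 = 567570.43570
P_0 = D_1/(1+r)^1 + D_2/(1+r)^2 + TV/(1+r)^2
    = 18869.25892 + 19456.22580 + 475093.88590 = 513419.37062

513419.37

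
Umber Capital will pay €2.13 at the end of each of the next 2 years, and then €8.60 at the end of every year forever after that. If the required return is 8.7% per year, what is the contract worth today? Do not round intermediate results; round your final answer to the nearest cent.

€87.42

PV of 2-year annuity: €2.13 × [1 − (1+0.087)^−2] / 0.087 = 3.76221
Perpetuity value at year 2: €8.60 / 0.087 = 98.85057
PV of perpetuity: 98.85057 / (1+0.087)^2 = 83.66043
Total PV = 3.76221 + 83.66043 = 87.42264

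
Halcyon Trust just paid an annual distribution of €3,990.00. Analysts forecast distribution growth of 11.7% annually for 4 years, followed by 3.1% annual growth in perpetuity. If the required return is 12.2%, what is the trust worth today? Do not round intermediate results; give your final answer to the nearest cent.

D_1 = 4456.83000
D_2 = 4978.27911
D_3 = 5560.73777
D_4 = 6211.34408
Terminal value at year 4: TV = D_4×(1+g_2)/(r−g_2) = 6403.89575/0.091 = 70372.48078
P_0 = D_1/(1+r)^1 + D_2/(1+r)^2 + D_3/(1+r)^3 + D_4/(1+r)^4 + TV/(1+r)^4
    = 3972.21925 + 3954.51774 + 3936.89511 + 3919.35102 + 44404.95491 = 60187.93803

€60187.94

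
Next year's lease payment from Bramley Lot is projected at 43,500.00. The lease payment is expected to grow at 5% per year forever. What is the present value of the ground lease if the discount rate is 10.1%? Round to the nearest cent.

852941.18

Growing perpetuity: P = D₁ / (r − g) = 43,500.0000 / (0.101 − 0.05) = 852,941.18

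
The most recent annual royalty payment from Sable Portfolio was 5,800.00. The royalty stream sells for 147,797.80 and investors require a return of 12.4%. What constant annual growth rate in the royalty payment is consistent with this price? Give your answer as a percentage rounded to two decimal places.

8.16%

P = D₀(1+g)/(r−g) ⇒ P(r−g) = D₀(1+g) ⇒ g(P+D₀) = P·r − D₀
g = (P·r − D₀)/(P + D₀) = (147,797.80×0.124 − 5,800.00) / (147,797.80 + 5,800.00) = 0.081557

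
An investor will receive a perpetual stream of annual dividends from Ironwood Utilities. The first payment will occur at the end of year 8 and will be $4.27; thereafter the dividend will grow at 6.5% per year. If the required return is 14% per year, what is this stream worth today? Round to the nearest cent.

$22.75

Value at end of year 7: C₁ / (r − g) = $4.27 / (0.14 − 0.065) = $56.9333
Discount to today: PV = $56.9333 / (1 + 0.14)^7 = $56.9333 / 2.502269 = $22.75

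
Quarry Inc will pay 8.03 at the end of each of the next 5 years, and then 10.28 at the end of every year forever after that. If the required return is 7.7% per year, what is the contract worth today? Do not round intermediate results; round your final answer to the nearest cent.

PV of 5-year annuity: 8.03 × [1 − (1+0.077)^−5] / 0.077 = 32.31658
Perpetuity value at year 5: 10.28 / 0.077 = 133.50649
PV of perpetuity: 133.50649 / (1+0.077)^5 = 92.13484
Total PV = 32.31658 + 92.13484 = 124.45141

124.45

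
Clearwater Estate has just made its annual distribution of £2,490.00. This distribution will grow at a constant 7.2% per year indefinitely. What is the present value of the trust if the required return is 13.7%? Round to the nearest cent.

£41065.85

D₁ = D₀ × (1 + g) = £2,490.00 × 1.072 = £2,669.2800
Growing perpetuity: P = D₁ / (r − g) = £2,669.2800 / (0.137 − 0.072) = £41,065.85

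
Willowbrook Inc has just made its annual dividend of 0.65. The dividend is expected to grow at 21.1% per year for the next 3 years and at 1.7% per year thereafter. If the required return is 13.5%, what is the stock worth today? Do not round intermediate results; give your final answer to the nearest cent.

9.03

D_1 = 0.78715
D_2 = 0.95324
D_3 = 1.15437
Terminal value at year 3: TV = D_3×(1+g_2)/(r−g_2) = 1.17400/0.118 = 9.94912
P_0 = D_1/(1+r)^1 + D_2/(1+r)^2 + D_3/(1+r)^3 + TV/(1+r)^3
    = 0.69352 + 0.73996 + 0.78951 + 6.80451 = 9.02751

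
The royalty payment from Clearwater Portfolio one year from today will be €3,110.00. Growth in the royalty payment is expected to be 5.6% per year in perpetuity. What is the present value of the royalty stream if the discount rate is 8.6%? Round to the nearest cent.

€103666.67

Growing perpetuity: P = D₁ / (r − g) = €3,110.0000 / (0.086 − 0.056) = €103,666.67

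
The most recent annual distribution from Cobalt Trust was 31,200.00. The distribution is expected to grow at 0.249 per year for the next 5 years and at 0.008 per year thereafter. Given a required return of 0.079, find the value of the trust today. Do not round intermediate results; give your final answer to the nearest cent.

1167753.67

D_1 = 38968.80000
D_2 = 48672.03120
D_3 = 60791.36697
D_4 = 75928.41734
D_5 = 94834.59326
Terminal value at year 5: TV = D_5×(1+g_2)/(r−g_2) = 95593.27001/0.071 = 1346384.08463
P_0 = D_1/(1+r)^1 + D_2/(1+r)^2 + D_3/(1+r)^3 + D_4/(1+r)^4 + D_5/(1+r)^5 + TV/(1+r)^5
    = 36115.66265 + 41805.80412 + 48392.44611 + 56016.83521 + 64842.47190 + 920580.44607 = 1167753.66606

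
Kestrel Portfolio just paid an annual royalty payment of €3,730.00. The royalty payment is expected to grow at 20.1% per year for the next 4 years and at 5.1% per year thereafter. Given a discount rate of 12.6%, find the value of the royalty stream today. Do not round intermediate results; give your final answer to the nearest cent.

€85225.67

D_1 = 4479.73000
D_2 = 5380.15573
D_3 = 6461.56703
D_4 = 7760.34201
Terminal value at year 4: TV = D_4×(1+g_2)/(r−g_2) = 8156.11945/0.075 = 108748.25930
P_0 = D_1/(1+r)^1 + D_2/(1+r)^2 + D_3/(1+r)^3 + D_4/(1+r)^4 + TV/(1+r)^4
    = 3978.44583 + 4243.44000 + 4526.08476 + 4827.55577 + 67650.14815 = 85225.67449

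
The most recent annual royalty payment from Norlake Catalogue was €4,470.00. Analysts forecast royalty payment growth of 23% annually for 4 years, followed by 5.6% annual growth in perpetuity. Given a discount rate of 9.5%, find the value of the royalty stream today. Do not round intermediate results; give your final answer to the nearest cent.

D_1 = 5498.10000
D_2 = 6762.66300
D_3 = 8318.07549
D_4 = 10231.23285
Terminal value at year 4: TV = D_4×(1+g_2)/(r−g_2) = 10804.18189/0.039 = 277030.30493
P_0 = D_1/(1+r)^1 + D_2/(1+r)^2 + D_3/(1+r)^3 + D_4/(1+r)^4 + TV/(1+r)^4
    = 5021.09589 + 5640.13511 + 6335.49423 + 7116.58256 + 192695.15863 = 216808.46642

€216808.47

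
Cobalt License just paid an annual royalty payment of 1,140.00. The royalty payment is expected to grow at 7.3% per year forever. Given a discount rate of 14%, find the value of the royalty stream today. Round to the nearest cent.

18257.01

D₁ = D₀ × (1 + g) = 1,140.00 × 1.073 = 1,223.2200
Growing perpetuity: P = D₁ / (r − g) = 1,223.2200 / (0.14 − 0.073) = 18,257.01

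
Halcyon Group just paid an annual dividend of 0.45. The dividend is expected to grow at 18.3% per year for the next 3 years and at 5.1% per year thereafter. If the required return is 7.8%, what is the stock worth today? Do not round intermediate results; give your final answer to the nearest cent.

D_1 = 0.53235
D_2 = 0.62977
D_3 = 0.74502
Terminal value at year 3: TV = D_3×(1+g_2)/(r−g_2) = 0.78301/0.027 = 29.00051
P_0 = D_1/(1+r)^1 + D_2/(1+r)^2 + D_3/(1+r)^3 + TV/(1+r)^3
    = 0.49383 + 0.54193 + 0.59472 + 23.14992 = 24.78040

24.78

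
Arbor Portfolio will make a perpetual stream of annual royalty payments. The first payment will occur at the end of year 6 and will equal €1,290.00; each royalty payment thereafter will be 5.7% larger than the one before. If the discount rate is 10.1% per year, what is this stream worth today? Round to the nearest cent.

€18121.76

Value at end of year 5: C₁ / (r − g) = €1,290.00 / (0.101 − 0.057) = €29,318.1818
Discount to today: PV = €29,318.1818 / (1 + 0.101)^5 = €29,318.1818 / 1.617844 = €18,121.76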